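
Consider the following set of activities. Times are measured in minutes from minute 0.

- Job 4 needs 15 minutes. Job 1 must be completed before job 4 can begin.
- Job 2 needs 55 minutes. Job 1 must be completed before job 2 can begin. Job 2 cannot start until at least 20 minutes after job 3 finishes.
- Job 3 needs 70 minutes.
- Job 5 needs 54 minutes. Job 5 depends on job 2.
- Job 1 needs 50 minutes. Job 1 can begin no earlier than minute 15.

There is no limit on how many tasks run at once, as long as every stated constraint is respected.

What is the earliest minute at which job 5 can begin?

145

Job 3 can start immediately at minute 0; it finishes at minute 70.
After its own release at minute 15, job 1 can start at minute 15 and finishes at minute 65.
Job 2 cannot start until job 1 (finishes minute 65); job 3 (finishes minute 70, plus 20-minute gap → minute 90). The controlling bound is minute 90, so job 2 finishes at 90 + 55 = minute 145.
Job 5 waits on job 2 (finishes minute 145), so the earliest it can start is minute 145.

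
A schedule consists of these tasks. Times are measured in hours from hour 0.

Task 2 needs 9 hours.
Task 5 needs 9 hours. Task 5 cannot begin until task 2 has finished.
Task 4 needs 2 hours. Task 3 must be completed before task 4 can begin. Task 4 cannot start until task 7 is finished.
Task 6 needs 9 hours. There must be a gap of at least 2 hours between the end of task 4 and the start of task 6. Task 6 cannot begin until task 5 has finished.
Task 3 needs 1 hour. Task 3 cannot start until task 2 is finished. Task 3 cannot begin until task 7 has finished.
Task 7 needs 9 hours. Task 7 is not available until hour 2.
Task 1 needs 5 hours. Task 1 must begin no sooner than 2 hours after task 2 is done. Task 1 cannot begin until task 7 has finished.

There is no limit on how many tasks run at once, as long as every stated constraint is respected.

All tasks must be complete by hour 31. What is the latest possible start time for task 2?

Task 1 has no dependents, so it just needs to finish by hour 31. Starting by 31 − 5 = hour 26 achieves that.
Task 6 has no dependents, so it just needs to finish by hour 31. Starting by 31 − 9 = hour 22 achieves that.
Task 4 has to be done before task 6 (must start by hour 22, minus 2-hour gap → hour 20). That means finishing by hour 20, i.e. starting by 20 − 2 = hour 18.
Task 3 has to be done before task 4 (must start by hour 18). That means finishing by hour 18, i.e. starting by 18 − 1 = hour 17.
Task 5 has to be done before task 6 (must start by hour 22). That means finishing by hour 22, i.e. starting by 22 − 9 = hour 13.
Task 2 feeds task 1 (must start by hour 26, minus 2-hour gap → hour 24); task 3 (must start by hour 17); task 5 (must start by hour 13). Taking the minimum, task 2 must finish by hour 13 and start by 13 − 9 = hour 4.

4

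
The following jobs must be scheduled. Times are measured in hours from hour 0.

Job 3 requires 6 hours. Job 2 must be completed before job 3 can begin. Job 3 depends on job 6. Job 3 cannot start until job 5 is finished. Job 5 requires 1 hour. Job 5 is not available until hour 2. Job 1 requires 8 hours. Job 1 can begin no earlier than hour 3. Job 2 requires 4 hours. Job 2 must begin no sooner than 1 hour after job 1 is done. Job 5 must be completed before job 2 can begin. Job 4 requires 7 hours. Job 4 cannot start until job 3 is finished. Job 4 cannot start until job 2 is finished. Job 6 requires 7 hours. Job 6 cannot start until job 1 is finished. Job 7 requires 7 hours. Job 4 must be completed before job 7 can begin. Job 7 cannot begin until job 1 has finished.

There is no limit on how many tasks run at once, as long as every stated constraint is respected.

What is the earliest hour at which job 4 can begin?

After its own release at hour 2, job 5 can start at hour 2 and finishes at hour 3.
Job 1 cannot begin until its own release at hour 3. It runs from hour 3 to 3 + 8 = hour 11.
After job 1 (finishes hour 11), job 6 can start at hour 11 and finishes at hour 18.
Job 2 needs all of job 1 (finishes hour 11, plus 1-hour gap → hour 12); job 5 (finishes hour 3). That puts its earliest start at hour 12; it finishes at 12 + 4 = hour 16.
Job 3 has to wait for job 2 (finishes hour 16); job 6 (finishes hour 18); job 5 (finishes hour 3). The latest of these is hour 18, so job 3 runs hour 18 to 18 + 6 = hour 24.
Job 4 waits on job 3 (finishes hour 24); job 2 (finishes hour 16). The latest of these is hour 24, which is the earliest job 4 can start.

24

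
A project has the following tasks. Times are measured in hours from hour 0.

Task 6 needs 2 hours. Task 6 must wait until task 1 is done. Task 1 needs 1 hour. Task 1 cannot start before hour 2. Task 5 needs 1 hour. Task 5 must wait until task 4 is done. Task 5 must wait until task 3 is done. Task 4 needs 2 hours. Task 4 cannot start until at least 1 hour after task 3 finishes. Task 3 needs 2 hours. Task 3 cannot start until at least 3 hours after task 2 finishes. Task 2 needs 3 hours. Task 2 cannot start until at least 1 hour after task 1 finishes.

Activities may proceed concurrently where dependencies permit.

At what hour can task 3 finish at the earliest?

12

Task 1 waits on its own release at hour 2, so it starts at hour 2 and finishes at 2 + 1 = hour 3.
Task 2 waits on task 1 (finishes hour 3, plus 1-hour gap → hour 4), so it starts at hour 4 and finishes at 4 + 3 = hour 7.
Task 3 waits on task 2 (finishes hour 7, plus 3-hour gap → hour 10), so it starts at hour 10 and finishes at 10 + 2 = hour 12.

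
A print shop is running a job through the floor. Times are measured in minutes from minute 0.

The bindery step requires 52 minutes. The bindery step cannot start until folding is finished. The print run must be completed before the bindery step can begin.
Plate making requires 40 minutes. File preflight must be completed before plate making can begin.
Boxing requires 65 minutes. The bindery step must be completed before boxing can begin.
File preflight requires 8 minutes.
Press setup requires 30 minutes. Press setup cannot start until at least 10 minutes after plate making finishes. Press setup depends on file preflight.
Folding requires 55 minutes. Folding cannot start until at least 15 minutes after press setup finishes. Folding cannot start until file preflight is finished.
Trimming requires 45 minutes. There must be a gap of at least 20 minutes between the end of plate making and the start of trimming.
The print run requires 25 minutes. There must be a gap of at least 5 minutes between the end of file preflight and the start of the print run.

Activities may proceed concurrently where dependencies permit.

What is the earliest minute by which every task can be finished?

File preflight has no prerequisites, so it starts at minute 0 and finishes at minute 8.
The print run waits on file preflight (finishes minute 8, plus 5-minute gap → minute 13), so it starts at minute 13 and finishes at 13 + 25 = minute 38.
Plate making waits on file preflight (finishes minute 8), so it starts at minute 8 and finishes at 8 + 40 = minute 48.
Trimming waits on plate making (finishes minute 48, plus 20-minute gap → minute 68), so it starts at minute 68 and finishes at 68 + 45 = minute 113.
Press setup cannot start until plate making (finishes minute 48, plus 10-minute gap → minute 58); file preflight (finishes minute 8). The controlling bound is minute 58, so press setup finishes at 58 + 30 = minute 88.
Folding needs all of press setup (finishes minute 88, plus 15-minute gap → minute 103); file preflight (finishes minute 8). That puts its earliest start at minute 103; it finishes at 103 + 55 = minute 158.
The bindery step needs all of folding (finishes minute 158); the print run (finishes minute 38). That puts its earliest start at minute 158; it finishes at 158 + 52 = minute 210.
Boxing cannot begin until the bindery step (finishes minute 210). It runs from minute 210 to 210 + 65 = minute 275.
All tasks are finished once the last one completes. Finish times: File preflight at 8, Plate making at 48, Press setup at 88, The print run at 38, Trimming at 113, Folding at 158, The bindery step at 210, Boxing at 275. The latest is minute 275.

275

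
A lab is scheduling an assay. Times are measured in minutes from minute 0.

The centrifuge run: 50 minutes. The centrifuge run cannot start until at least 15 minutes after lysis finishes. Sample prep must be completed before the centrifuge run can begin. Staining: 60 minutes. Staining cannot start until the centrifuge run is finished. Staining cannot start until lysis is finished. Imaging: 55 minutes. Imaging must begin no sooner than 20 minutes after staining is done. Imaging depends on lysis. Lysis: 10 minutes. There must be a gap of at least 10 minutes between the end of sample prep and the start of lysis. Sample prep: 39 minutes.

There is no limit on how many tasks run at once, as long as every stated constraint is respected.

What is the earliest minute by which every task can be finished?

259

Sample prep has no prerequisites, so it starts at minute 0 and finishes at minute 39.
Lysis cannot begin until sample prep (finishes minute 39, plus 10-minute gap → minute 49). It runs from minute 49 to 49 + 10 = minute 59.
The centrifuge run has to wait for lysis (finishes minute 59, plus 15-minute gap → minute 74); sample prep (finishes minute 39). The latest of these is minute 74, so the centrifuge run runs minute 74 to 74 + 50 = minute 124.
Staining needs all of the centrifuge run (finishes minute 124); lysis (finishes minute 59). That puts its earliest start at minute 124; it finishes at 124 + 60 = minute 184.
For imaging: staining (finishes minute 184, plus 20-minute gap → minute 204); lysis (finishes minute 59). Taking the maximum gives a start of minute 204, and it finishes at 204 + 55 = minute 259.
All tasks are finished once the last one completes. Finish times: Sample prep at 39, Lysis at 59, The centrifuge run at 124, Staining at 184, Imaging at 259. The latest is minute 259.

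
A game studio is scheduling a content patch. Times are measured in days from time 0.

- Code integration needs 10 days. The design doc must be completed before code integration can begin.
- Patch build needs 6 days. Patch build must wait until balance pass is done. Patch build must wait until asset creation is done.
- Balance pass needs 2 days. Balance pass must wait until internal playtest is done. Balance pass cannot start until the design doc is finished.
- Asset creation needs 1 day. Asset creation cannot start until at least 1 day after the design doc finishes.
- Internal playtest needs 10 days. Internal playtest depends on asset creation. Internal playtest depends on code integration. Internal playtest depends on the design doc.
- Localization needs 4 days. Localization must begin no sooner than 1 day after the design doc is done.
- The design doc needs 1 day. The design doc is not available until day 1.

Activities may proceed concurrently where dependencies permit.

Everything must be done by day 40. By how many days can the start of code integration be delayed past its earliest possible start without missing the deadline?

The design doc cannot begin until its own release at day 1. It runs from day 1 to 1 + 1 = day 2.
Code integration waits on the design doc (finishes day 2), so it starts at day 2 and finishes at 2 + 10 = day 12.

Working backward from the deadline:
Nothing follows patch build; the deadline of day 40 is its only limit. It must start by 40 − 6 = day 34.
Balance pass feeds into patch build (must start by day 34); so balance pass must finish by day 34 and therefore start by day 32.
Since balance pass (must start by day 32) depends on it, internal playtest must finish by day 32. Backing off its 10-day duration gives a latest start of day 22.
Code integration feeds into internal playtest (must start by day 22); so code integration must finish by day 22 and therefore start by day 12.
So code integration can start as early as day 2 and as late as day 12, giving 12 − 2 = 10 days of slack.

10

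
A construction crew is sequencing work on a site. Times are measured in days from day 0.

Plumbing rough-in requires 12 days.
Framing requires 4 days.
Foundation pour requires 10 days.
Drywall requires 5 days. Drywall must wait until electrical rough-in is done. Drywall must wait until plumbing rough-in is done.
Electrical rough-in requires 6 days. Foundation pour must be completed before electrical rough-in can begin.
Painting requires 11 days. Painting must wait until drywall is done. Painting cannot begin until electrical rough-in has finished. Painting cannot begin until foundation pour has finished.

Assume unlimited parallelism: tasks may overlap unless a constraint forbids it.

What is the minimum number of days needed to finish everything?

Plumbing rough-in can start immediately at day 0; it finishes at day 12.
Framing can start immediately at day 0; it finishes at day 4.
Foundation pour can start immediately at day 0; it finishes at day 10.
Electrical rough-in waits on foundation pour (finishes day 10), so it starts at day 10 and finishes at 10 + 6 = day 16.
For drywall: electrical rough-in (finishes day 16); plumbing rough-in (finishes day 12). Taking the maximum gives a start of day 16, and it finishes at 16 + 5 = day 21.
For painting: drywall (finishes day 21); electrical rough-in (finishes day 16); foundation pour (finishes day 10). Taking the maximum gives a start of day 21, and it finishes at 21 + 11 = day 32.
All tasks are finished once the last one completes. Finish times: Foundation pour at 10, Framing at 4, Plumbing rough-in at 12, Electrical rough-in at 16, Drywall at 21, Painting at 32. The latest is day 32.

32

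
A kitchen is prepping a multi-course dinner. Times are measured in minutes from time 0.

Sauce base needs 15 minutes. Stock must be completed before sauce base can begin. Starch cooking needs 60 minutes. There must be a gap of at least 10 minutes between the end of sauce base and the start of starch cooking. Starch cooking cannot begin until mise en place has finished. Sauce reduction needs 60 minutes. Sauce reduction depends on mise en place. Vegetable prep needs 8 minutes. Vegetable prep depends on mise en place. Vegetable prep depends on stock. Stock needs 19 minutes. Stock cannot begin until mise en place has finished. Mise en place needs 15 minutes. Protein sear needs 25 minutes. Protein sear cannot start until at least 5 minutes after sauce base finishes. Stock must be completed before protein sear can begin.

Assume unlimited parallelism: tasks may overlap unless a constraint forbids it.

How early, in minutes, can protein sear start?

54

Mise en place can start immediately at minute 0; it finishes at minute 15.
Stock cannot begin until mise en place (finishes minute 15). It runs from minute 15 to 15 + 19 = minute 34.
Sauce base cannot begin until stock (finishes minute 34). It runs from minute 34 to 34 + 15 = minute 49.
Protein sear waits on sauce base (finishes minute 49, plus 5-minute gap → minute 54); stock (finishes minute 34). The latest of these is minute 54, which is the earliest protein sear can start.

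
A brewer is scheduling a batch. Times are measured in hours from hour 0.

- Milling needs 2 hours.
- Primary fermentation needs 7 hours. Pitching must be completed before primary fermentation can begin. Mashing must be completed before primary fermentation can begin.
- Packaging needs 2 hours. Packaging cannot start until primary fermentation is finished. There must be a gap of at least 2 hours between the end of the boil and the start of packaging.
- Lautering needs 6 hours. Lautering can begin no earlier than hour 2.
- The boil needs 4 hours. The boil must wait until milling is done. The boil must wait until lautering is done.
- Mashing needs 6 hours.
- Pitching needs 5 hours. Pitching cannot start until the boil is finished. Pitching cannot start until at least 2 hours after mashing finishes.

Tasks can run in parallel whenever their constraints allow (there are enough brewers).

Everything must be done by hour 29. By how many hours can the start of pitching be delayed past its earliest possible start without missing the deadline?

3

Lautering cannot begin until its own release at hour 2. It runs from hour 2 to 2 + 6 = hour 8.
Nothing blocks mashing, so it runs from hour 0 to hour 6.
Milling has no prerequisites, so it starts at hour 0 and finishes at hour 2.
For the boil: milling (finishes hour 2); lautering (finishes hour 8). Taking the maximum gives a start of hour 8, and it finishes at 8 + 4 = hour 12.
Pitching needs all of the boil (finishes hour 12); mashing (finishes hour 6, plus 2-hour gap → hour 8). That puts its earliest start at hour 12; it finishes at 12 + 5 = hour 17.

Working backward from the deadline:
Nothing follows packaging; the deadline of hour 29 is its only limit. It must start by 29 − 2 = hour 27.
Primary fermentation must finish before packaging (must start by hour 27). With a 7-hour duration, primary fermentation must start by 27 − 7 = hour 20.
Pitching must finish before primary fermentation (must start by hour 20). With a 5-hour duration, pitching must start by 20 − 5 = hour 15.
So pitching can start as early as hour 12 and as late as hour 15, giving 15 − 12 = 3 hours of slack.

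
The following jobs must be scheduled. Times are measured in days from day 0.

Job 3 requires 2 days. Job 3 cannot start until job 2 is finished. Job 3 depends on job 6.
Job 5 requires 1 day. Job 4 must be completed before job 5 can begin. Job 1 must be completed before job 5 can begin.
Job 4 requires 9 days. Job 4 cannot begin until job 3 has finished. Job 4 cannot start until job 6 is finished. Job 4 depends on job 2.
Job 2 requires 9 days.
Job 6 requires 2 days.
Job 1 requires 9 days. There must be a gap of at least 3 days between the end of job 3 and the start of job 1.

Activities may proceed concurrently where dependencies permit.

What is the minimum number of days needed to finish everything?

24

Nothing blocks job 6, so it runs from day 0 to day 2.
Job 2 has no prerequisites, so it starts at day 0 and finishes at day 9.
For job 3: job 2 (finishes day 9); job 6 (finishes day 2). Taking the maximum gives a start of day 9, and it finishes at 9 + 2 = day 11.
For job 4: job 3 (finishes day 11); job 6 (finishes day 2); job 2 (finishes day 9). Taking the maximum gives a start of day 11, and it finishes at 11 + 9 = day 20.
After job 3 (finishes day 11, plus 3-day gap → day 14), job 1 can start at day 14 and finishes at day 23.
Job 5 needs all of job 4 (finishes day 20); job 1 (finishes day 23). That puts its earliest start at day 23; it finishes at 23 + 1 = day 24.
All tasks are finished once the last one completes. Finish times: Job 1 at 23, Job 2 at 9, Job 3 at 11, Job 4 at 20, Job 5 at 24, Job 6 at 2. The latest is day 24.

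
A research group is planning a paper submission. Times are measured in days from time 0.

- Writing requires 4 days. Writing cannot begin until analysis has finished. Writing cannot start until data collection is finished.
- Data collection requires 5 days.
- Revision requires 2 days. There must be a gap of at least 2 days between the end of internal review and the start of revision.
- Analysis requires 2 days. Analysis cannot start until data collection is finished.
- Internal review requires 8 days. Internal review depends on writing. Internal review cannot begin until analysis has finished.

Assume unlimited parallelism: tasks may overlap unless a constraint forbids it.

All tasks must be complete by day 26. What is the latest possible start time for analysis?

Nothing follows revision; the deadline of day 26 is its only limit. It must start by 26 − 2 = day 24.
Internal review feeds into revision (must start by day 24, minus 2-day gap → day 22); so internal review must finish by day 22 and therefore start by day 14.
Writing must finish before internal review (must start by day 14). With a 4-day duration, writing must start by 14 − 4 = day 10.
Analysis must finish in time for writing (must start by day 10); internal review (must start by day 14). The tightest is day 10, so analysis must start by 10 − 2 = day 8.

8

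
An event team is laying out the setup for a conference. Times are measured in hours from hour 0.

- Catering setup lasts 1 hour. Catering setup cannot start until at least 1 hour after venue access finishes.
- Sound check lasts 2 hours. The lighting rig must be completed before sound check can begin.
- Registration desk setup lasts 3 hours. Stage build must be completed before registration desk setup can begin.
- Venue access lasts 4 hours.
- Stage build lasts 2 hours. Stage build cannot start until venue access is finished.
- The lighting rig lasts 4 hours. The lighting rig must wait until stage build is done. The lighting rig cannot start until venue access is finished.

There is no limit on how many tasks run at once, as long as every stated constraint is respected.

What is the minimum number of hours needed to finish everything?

12

Venue access can start immediately at hour 0; it finishes at hour 4.
Catering setup cannot begin until venue access (finishes hour 4, plus 1-hour gap → hour 5). It runs from hour 5 to 5 + 1 = hour 6.
Stage build waits on venue access (finishes hour 4), so it starts at hour 4 and finishes at 4 + 2 = hour 6.
Registration desk setup waits on stage build (finishes hour 6), so it starts at hour 6 and finishes at 6 + 3 = hour 9.
The lighting rig cannot start until stage build (finishes hour 6); venue access (finishes hour 4). The controlling bound is hour 6, so the lighting rig finishes at 6 + 4 = hour 10.
Sound check cannot begin until the lighting rig (finishes hour 10). It runs from hour 10 to 10 + 2 = hour 12.
All tasks are finished once the last one completes. Finish times: Venue access at 4, Stage build at 6, The lighting rig at 10, Registration desk setup at 9, Catering setup at 6, Sound check at 12. The latest is hour 12.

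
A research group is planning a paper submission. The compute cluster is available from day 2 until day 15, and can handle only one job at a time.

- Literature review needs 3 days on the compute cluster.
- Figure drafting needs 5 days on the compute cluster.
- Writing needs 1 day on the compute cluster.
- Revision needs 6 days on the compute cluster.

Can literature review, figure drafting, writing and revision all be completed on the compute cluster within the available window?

No

The compute cluster window is 15 − 2 = 13 days.
Running back to back, the jobs need 3 + 5 + 1 + 6 = 15 days on the compute cluster.
Since 15 > 13, they cannot all fit.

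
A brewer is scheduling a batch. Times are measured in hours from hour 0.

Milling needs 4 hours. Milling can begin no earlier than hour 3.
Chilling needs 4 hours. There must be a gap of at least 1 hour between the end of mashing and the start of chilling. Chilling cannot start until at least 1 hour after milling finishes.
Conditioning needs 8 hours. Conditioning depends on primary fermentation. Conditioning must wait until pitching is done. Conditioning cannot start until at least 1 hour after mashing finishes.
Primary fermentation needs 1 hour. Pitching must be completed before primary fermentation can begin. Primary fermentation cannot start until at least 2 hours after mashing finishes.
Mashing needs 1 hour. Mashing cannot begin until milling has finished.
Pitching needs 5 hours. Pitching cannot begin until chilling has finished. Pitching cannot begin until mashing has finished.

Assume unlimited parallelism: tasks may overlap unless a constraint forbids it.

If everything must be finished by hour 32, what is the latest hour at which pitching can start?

Conditioning has no dependents, so it just needs to finish by hour 32. Starting by 32 − 8 = hour 24 achieves that.
Primary fermentation feeds into conditioning (must start by hour 24); so primary fermentation must finish by hour 24 and therefore start by hour 23.
For pitching: primary fermentation (must start by hour 23); conditioning (must start by hour 24). The most restrictive is hour 23; with a 5-hour duration, pitching must start by hour 18.

18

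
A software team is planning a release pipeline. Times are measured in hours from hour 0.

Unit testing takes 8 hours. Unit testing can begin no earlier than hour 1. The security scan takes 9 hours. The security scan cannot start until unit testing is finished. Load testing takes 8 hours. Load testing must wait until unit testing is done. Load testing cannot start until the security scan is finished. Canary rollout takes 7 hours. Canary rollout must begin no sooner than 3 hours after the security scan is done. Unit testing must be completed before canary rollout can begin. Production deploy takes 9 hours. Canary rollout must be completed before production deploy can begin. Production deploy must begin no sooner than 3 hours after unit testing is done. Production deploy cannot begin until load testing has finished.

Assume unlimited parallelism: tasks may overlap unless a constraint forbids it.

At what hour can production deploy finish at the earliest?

37

Unit testing cannot begin until its own release at hour 1. It runs from hour 1 to 1 + 8 = hour 9.
The security scan waits on unit testing (finishes hour 9), so it starts at hour 9 and finishes at 9 + 9 = hour 18.
For load testing: unit testing (finishes hour 9); the security scan (finishes hour 18). Taking the maximum gives a start of hour 18, and it finishes at 18 + 8 = hour 26.
Canary rollout has to wait for the security scan (finishes hour 18, plus 3-hour gap → hour 21); unit testing (finishes hour 9). The latest of these is hour 21, so canary rollout runs hour 21 to 21 + 7 = hour 28.
For production deploy: canary rollout (finishes hour 28); unit testing (finishes hour 9, plus 3-hour gap → hour 12); load testing (finishes hour 26). Taking the maximum gives a start of hour 28, and it finishes at 28 + 9 = hour 37.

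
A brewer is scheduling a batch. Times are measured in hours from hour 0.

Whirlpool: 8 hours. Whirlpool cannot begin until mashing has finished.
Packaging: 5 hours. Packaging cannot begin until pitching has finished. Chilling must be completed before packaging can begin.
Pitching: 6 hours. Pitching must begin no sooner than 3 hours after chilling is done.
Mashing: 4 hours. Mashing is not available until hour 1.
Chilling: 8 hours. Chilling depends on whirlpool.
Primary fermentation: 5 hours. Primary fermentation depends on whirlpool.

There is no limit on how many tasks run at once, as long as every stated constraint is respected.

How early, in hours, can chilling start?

Mashing cannot begin until its own release at hour 1. It runs from hour 1 to 1 + 4 = hour 5.
Whirlpool waits on mashing (finishes hour 5), so it starts at hour 5 and finishes at 5 + 8 = hour 13.
Chilling waits on whirlpool (finishes hour 13), so the earliest it can start is hour 13.

13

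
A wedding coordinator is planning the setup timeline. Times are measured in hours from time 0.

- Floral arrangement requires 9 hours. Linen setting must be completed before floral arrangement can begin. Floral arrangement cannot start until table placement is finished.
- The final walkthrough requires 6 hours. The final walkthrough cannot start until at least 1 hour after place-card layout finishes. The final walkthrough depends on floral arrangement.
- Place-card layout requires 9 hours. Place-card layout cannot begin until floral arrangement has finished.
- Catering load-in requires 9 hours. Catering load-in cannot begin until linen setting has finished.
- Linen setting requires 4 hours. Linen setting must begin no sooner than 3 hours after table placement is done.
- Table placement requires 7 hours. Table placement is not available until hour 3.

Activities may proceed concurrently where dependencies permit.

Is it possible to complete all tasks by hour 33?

After its own release at hour 3, table placement can start at hour 3 and finishes at hour 10.
After table placement (finishes hour 10, plus 3-hour gap → hour 13), linen setting can start at hour 13 and finishes at hour 17.
Catering load-in waits on linen setting (finishes hour 17), so it starts at hour 17 and finishes at 17 + 9 = hour 26.
Floral arrangement has to wait for linen setting (finishes hour 17); table placement (finishes hour 10). The latest of these is hour 17, so floral arrangement runs hour 17 to 17 + 9 = hour 26.
Place-card layout waits on floral arrangement (finishes hour 26), so it starts at hour 26 and finishes at 26 + 9 = hour 35.
The final walkthrough has to wait for place-card layout (finishes hour 35, plus 1-hour gap → hour 36); floral arrangement (finishes hour 26). The latest of these is hour 36, so the final walkthrough runs hour 36 to 36 + 6 = hour 42.
The earliest everything can be done is hour 42, which is after the deadline of 33, so it is not possible.

No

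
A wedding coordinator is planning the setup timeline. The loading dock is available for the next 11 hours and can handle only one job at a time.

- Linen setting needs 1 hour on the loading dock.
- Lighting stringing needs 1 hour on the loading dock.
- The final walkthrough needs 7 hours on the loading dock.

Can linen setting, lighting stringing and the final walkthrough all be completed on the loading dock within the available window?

Running back to back, the jobs need 1 + 1 + 7 = 9 hours on the loading dock.
Since 9 ≤ 11, they fit within the window.

Yes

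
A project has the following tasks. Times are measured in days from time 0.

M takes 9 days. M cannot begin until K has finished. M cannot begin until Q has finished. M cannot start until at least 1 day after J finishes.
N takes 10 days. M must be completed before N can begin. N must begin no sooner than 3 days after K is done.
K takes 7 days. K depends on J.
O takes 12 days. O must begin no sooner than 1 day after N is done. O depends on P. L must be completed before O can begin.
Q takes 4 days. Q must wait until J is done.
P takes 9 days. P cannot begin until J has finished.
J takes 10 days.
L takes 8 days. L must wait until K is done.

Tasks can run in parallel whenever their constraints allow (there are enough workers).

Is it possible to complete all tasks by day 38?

No

J has no prerequisites, so it starts at day 0 and finishes at day 10.
Q cannot begin until J (finishes day 10). It runs from day 10 to 10 + 4 = day 14.
P cannot begin until J (finishes day 10). It runs from day 10 to 10 + 9 = day 19.
After J (finishes day 10), K can start at day 10 and finishes at day 17.
M needs all of K (finishes day 17); Q (finishes day 14); J (finishes day 10, plus 1-day gap → day 11). That puts its earliest start at day 17; it finishes at 17 + 9 = day 26.
N cannot start until M (finishes day 26); K (finishes day 17, plus 3-day gap → day 20). The controlling bound is day 26, so N finishes at 26 + 10 = day 36.
L waits on K (finishes day 17), so it starts at day 17 and finishes at 17 + 8 = day 25.
O needs all of N (finishes day 36, plus 1-day gap → day 37); P (finishes day 19); L (finishes day 25). That puts its earliest start at day 37; it finishes at 37 + 12 = day 49.
The earliest everything can be done is day 49, which is after the deadline of 38, so it is not possible.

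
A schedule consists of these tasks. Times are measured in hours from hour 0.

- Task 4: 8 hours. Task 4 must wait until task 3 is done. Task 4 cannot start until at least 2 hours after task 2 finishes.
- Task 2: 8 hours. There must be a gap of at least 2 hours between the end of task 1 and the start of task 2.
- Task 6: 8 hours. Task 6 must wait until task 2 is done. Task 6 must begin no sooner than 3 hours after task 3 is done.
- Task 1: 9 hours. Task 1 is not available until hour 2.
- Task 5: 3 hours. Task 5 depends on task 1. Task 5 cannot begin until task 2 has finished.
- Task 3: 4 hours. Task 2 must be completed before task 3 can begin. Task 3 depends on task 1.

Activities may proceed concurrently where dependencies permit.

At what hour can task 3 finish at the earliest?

25

After its own release at hour 2, task 1 can start at hour 2 and finishes at hour 11.
Task 2 waits on task 1 (finishes hour 11, plus 2-hour gap → hour 13), so it starts at hour 13 and finishes at 13 + 8 = hour 21.
Task 3 needs all of task 2 (finishes hour 21); task 1 (finishes hour 11). That puts its earliest start at hour 21; it finishes at 21 + 4 = hour 25.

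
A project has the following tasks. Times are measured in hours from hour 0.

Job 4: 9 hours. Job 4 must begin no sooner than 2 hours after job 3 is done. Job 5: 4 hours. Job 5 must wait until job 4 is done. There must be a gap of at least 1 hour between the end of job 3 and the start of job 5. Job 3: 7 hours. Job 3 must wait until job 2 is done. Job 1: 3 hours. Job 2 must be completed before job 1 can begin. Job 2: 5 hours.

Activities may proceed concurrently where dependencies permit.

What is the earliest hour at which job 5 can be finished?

Job 2 can start immediately at hour 0; it finishes at hour 5.
Job 3 cannot begin until job 2 (finishes hour 5). It runs from hour 5 to 5 + 7 = hour 12.
Job 4 cannot begin until job 3 (finishes hour 12, plus 2-hour gap → hour 14). It runs from hour 14 to 14 + 9 = hour 23.
Job 5 cannot start until job 4 (finishes hour 23); job 3 (finishes hour 12, plus 1-hour gap → hour 13). The controlling bound is hour 23, so job 5 finishes at 23 + 4 = hour 27.

27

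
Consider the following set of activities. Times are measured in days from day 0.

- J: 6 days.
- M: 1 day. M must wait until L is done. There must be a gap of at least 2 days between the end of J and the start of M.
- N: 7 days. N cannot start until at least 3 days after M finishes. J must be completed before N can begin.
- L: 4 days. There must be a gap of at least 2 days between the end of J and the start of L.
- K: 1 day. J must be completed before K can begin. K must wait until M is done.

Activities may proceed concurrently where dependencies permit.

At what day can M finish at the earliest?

13

J has no prerequisites, so it starts at day 0 and finishes at day 6.
L waits on J (finishes day 6, plus 2-day gap → day 8), so it starts at day 8 and finishes at 8 + 4 = day 12.
M cannot start until L (finishes day 12); J (finishes day 6, plus 2-day gap → day 8). The controlling bound is day 12, so M finishes at 12 + 1 = day 13.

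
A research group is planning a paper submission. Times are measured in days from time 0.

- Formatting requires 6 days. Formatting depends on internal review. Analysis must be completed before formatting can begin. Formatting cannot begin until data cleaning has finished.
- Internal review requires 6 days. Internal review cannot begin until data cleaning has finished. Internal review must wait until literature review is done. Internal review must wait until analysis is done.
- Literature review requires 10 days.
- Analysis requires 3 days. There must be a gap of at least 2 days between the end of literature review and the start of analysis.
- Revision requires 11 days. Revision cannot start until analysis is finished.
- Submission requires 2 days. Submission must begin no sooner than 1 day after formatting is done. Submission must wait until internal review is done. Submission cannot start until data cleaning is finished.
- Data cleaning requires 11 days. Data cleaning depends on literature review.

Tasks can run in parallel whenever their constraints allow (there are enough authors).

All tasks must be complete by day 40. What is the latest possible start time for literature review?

4

Nothing follows submission; the deadline of day 40 is its only limit. It must start by 40 − 2 = day 38.
Formatting feeds into submission (must start by day 38, minus 1-day gap → day 37); so formatting must finish by day 37 and therefore start by day 31.
Internal review has several dependents: formatting (must start by day 31); submission (must start by day 38). The earliest of those limits is day 31, so internal review must start by 31 − 6 = day 25.
For data cleaning: internal review (must start by day 25); formatting (must start by day 31); submission (must start by day 38). The most restrictive is day 25; with an 11-day duration, data cleaning must start by day 14.
Nothing follows revision; the deadline of day 40 is its only limit. It must start by 40 − 11 = day 29.
Analysis must finish in time for internal review (must start by day 25); revision (must start by day 29); formatting (must start by day 31). The tightest is day 25, so analysis must start by 25 − 3 = day 22.
Literature review has several dependents: data cleaning (must start by day 14); analysis (must start by day 22, minus 2-day gap → day 20); internal review (must start by day 25). The earliest of those limits is day 14, so literature review must start by 14 − 10 = day 4.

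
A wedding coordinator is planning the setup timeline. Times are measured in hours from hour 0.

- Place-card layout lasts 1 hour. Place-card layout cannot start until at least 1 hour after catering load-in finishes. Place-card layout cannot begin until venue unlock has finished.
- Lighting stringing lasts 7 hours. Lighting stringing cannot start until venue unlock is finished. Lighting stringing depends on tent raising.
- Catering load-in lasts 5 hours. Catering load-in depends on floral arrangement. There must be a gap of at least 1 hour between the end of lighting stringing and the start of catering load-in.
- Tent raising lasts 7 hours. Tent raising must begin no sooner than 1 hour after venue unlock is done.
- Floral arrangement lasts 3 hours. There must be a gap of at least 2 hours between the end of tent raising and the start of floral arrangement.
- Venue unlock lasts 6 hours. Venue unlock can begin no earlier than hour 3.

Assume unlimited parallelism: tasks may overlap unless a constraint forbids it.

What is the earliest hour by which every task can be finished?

32

After its own release at hour 3, venue unlock can start at hour 3 and finishes at hour 9.
Tent raising waits on venue unlock (finishes hour 9, plus 1-hour gap → hour 10), so it starts at hour 10 and finishes at 10 + 7 = hour 17.
For lighting stringing: venue unlock (finishes hour 9); tent raising (finishes hour 17). Taking the maximum gives a start of hour 17, and it finishes at 17 + 7 = hour 24.
Floral arrangement waits on tent raising (finishes hour 17, plus 2-hour gap → hour 19), so it starts at hour 19 and finishes at 19 + 3 = hour 22.
Catering load-in cannot start until floral arrangement (finishes hour 22); lighting stringing (finishes hour 24, plus 1-hour gap → hour 25). The controlling bound is hour 25, so catering load-in finishes at 25 + 5 = hour 30.
For place-card layout: catering load-in (finishes hour 30, plus 1-hour gap → hour 31); venue unlock (finishes hour 9). Taking the maximum gives a start of hour 31, and it finishes at 31 + 1 = hour 32.
All tasks are finished once the last one completes. Finish times: Venue unlock at 9, Tent raising at 17, Floral arrangement at 22, Lighting stringing at 24, Catering load-in at 30, Place-card layout at 32. The latest is hour 32.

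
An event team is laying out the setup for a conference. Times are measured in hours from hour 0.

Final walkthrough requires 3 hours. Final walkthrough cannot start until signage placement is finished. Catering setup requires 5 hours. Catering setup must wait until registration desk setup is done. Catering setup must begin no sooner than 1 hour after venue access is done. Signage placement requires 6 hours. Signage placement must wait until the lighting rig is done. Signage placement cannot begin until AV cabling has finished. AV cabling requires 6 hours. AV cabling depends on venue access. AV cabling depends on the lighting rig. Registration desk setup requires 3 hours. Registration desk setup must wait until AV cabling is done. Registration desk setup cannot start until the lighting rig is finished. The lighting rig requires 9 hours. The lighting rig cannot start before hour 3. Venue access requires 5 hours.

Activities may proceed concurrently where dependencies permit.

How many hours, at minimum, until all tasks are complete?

After its own release at hour 3, the lighting rig can start at hour 3 and finishes at hour 12.
Venue access can start immediately at hour 0; it finishes at hour 5.
For AV cabling: venue access (finishes hour 5); the lighting rig (finishes hour 12). Taking the maximum gives a start of hour 12, and it finishes at 12 + 6 = hour 18.
For signage placement: the lighting rig (finishes hour 12); AV cabling (finishes hour 18). Taking the maximum gives a start of hour 18, and it finishes at 18 + 6 = hour 24.
Final walkthrough cannot begin until signage placement (finishes hour 24). It runs from hour 24 to 24 + 3 = hour 27.
Registration desk setup cannot start until AV cabling (finishes hour 18); the lighting rig (finishes hour 12). The controlling bound is hour 18, so registration desk setup finishes at 18 + 3 = hour 21.
Catering setup cannot start until registration desk setup (finishes hour 21); venue access (finishes hour 5, plus 1-hour gap → hour 6). The controlling bound is hour 21, so catering setup finishes at 21 + 5 = hour 26.
All tasks are finished once the last one completes. Finish times: Venue access at 5, The lighting rig at 12, AV cabling at 18, Registration desk setup at 21, Signage placement at 24, Catering setup at 26, Final walkthrough at 27. The latest is hour 27.

27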